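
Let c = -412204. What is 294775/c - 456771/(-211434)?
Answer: 1614838153/1117358212 ≈ 1.4452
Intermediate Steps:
294775/c - 456771/(-211434) = 294775/(-412204) - 456771/(-211434) = 294775*(-1/412204) - 456771*(-1/211434) = -22675/31708 + 152257/70478 = 1614838153/1117358212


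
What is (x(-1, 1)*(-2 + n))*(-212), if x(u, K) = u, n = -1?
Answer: -636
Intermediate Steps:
(x(-1, 1)*(-2 + n))*(-212) = -(-2 - 1)*(-212) = -1*(-3)*(-212) = 3*(-212) = -636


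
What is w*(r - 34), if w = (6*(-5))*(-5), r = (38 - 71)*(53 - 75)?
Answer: 103800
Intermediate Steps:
r = 726 (r = -33*(-22) = 726)
w = 150 (w = -30*(-5) = 150)
w*(r - 34) = 150*(726 - 34) = 150*692 = 103800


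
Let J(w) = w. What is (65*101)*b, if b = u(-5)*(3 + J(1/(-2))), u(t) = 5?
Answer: 164125/2 ≈ 82063.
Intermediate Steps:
b = 25/2 (b = 5*(3 + 1/(-2)) = 5*(3 - ½) = 5*(5/2) = 25/2 ≈ 12.500)
(65*101)*b = (65*101)*(25/2) = 6565*(25/2) = 164125/2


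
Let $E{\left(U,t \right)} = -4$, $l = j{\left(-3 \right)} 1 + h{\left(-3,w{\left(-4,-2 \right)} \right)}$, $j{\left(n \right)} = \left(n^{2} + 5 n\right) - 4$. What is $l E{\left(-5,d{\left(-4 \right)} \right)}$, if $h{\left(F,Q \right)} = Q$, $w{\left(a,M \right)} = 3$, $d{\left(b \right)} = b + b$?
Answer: $28$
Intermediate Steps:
$d{\left(b \right)} = 2 b$
$j{\left(n \right)} = -4 + n^{2} + 5 n$
$l = -7$ ($l = \left(-4 + \left(-3\right)^{2} + 5 \left(-3\right)\right) 1 + 3 = \left(-4 + 9 - 15\right) 1 + 3 = \left(-10\right) 1 + 3 = -10 + 3 = -7$)
$l E{\left(-5,d{\left(-4 \right)} \right)} = \left(-7\right) \left(-4\right) = 28$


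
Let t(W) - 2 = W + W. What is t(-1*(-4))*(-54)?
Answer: -540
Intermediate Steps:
t(W) = 2 + 2*W (t(W) = 2 + (W + W) = 2 + 2*W)
t(-1*(-4))*(-54) = (2 + 2*(-1*(-4)))*(-54) = (2 + 2*4)*(-54) = (2 + 8)*(-54) = 10*(-54) = -540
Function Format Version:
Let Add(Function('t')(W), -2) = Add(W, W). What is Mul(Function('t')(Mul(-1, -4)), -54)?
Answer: -540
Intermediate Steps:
Function('t')(W) = Add(2, Mul(2, W)) (Function('t')(W) = Add(2, Add(W, W)) = Add(2, Mul(2, W)))
Mul(Function('t')(Mul(-1, -4)), -54) = Mul(Add(2, Mul(2, Mul(-1, -4))), -54) = Mul(Add(2, Mul(2, 4)), -54) = Mul(Add(2, 8), -54) = Mul(10, -54) = -540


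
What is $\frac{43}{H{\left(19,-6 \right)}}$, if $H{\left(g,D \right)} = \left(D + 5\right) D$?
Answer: $\frac{43}{6} \approx 7.1667$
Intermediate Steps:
$H{\left(g,D \right)} = D \left(5 + D\right)$ ($H{\left(g,D \right)} = \left(5 + D\right) D = D \left(5 + D\right)$)
$\frac{43}{H{\left(19,-6 \right)}} = \frac{43}{\left(-6\right) \left(5 - 6\right)} = \frac{43}{\left(-6\right) \left(-1\right)} = \frac{43}{6}$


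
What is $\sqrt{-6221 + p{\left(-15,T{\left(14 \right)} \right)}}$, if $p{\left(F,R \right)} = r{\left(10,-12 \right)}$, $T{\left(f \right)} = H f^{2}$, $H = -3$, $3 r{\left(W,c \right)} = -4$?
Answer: $\frac{i \sqrt{56001}}{3} \approx 78.882 i$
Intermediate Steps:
$r{\left(W,c \right)} = - \frac{4}{3}$ ($r{\left(W,c \right)} = \frac{1}{3} \left(-4\right) = - \frac{4}{3}$)
$T{\left(f \right)} = - 3 f^{2}$
$p{\left(F,R \right)} = - \frac{4}{3}$
$\sqrt{-6221 + p{\left(-15,T{\left(14 \right)} \right)}} = \sqrt{-6221 - \frac{4}{3}} = \sqrt{- \frac{18667}{3}} = \frac{i \sqrt{56001}}{3}$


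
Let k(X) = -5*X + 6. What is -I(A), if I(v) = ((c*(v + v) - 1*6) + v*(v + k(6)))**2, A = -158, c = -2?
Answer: -863301924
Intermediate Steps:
k(X) = 6 - 5*X
I(v) = (-6 - 4*v + v*(-24 + v))**2 (I(v) = ((-2*(v + v) - 1*6) + v*(v + (6 - 5*6)))**2 = ((-4*v - 6) + v*(v + (6 - 30)))**2 = ((-4*v - 6) + v*(v - 24))**2 = ((-6 - 4*v) + v*(-24 + v))**2 = (-6 - 4*v + v*(-24 + v))**2)
-I(A) = -(6 - 1*(-158)**2 + 28*(-158))**2 = -(6 - 1*24964 - 4424)**2 = -(6 - 24964 - 4424)**2 = -1*(-29382)**2 = -1*863301924 = -863301924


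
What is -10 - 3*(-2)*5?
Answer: 20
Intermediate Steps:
-10 - 3*(-2)*5 = -10 + 6*5 = -10 + 30 = 20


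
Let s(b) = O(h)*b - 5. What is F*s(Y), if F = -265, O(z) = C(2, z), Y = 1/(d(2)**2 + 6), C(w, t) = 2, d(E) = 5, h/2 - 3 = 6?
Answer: 40545/31 ≈ 1307.9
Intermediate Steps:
h = 18 (h = 6 + 2*6 = 6 + 12 = 18)
Y = 1/31 (Y = 1/(5**2 + 6) = 1/(25 + 6) = 1/31 ≈ 0.032258)
O(z) = 2
s(b) = -5 + 2*b (s(b) = 2*b - 5 = -5 + 2*b)
F*s(Y) = -265*(-5 + 2*(1/31)) = -265*(-5 + 2/31) = -265*(-153/31) = 40545/31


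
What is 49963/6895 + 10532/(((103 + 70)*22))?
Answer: 131388659/13121185 ≈ 10.013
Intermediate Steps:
49963/6895 + 10532/(((103 + 70)*22)) = 49963*(1/6895) + 10532/((173*22)) = 49963/6895 + 10532/3806 = 49963/6895 + 10532*(1/3806) = 49963/6895 + 5266/1903 = 131388659/13121185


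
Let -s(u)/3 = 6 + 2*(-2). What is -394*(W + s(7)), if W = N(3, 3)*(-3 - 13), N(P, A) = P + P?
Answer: 40188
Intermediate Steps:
N(P, A) = 2*P
W = -96 (W = (2*3)*(-3 - 13) = 6*(-16) = -96)
s(u) = -6 (s(u) = -3*(6 + 2*(-2)) = -3*(6 - 4) = -3*2 = -6)
-394*(W + s(7)) = -394*(-96 - 6) = -394*(-102) = 40188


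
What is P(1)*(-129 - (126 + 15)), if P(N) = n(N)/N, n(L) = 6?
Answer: -1620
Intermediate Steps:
P(N) = 6/N
P(1)*(-129 - (126 + 15)) = (6/1)*(-129 - (126 + 15)) = (6*1)*(-129 - 1*141) = 6*(-129 - 141) = 6*(-270) = -1620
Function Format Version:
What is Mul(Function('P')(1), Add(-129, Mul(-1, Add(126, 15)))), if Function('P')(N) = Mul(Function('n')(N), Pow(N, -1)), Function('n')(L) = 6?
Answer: -1620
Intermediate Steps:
Function('P')(N) = Mul(6, Pow(N, -1))
Mul(Function('P')(1), Add(-129, Mul(-1, Add(126, 15)))) = Mul(Mul(6, Pow(1, -1)), Add(-129, Mul(-1, Add(126, 15)))) = Mul(Mul(6, 1), Add(-129, Mul(-1, 141))) = Mul(6, Add(-129, -141)) = Mul(6, -270) = -1620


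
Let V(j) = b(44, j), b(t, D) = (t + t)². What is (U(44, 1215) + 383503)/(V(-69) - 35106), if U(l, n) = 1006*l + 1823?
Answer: -214795/13681 ≈ -15.700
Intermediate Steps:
b(t, D) = 4*t² (b(t, D) = (2*t)² = 4*t²)
U(l, n) = 1823 + 1006*l
V(j) = 7744 (V(j) = 4*44² = 4*1936 = 7744)
(U(44, 1215) + 383503)/(V(-69) - 35106) = ((1823 + 1006*44) + 383503)/(7744 - 35106) = ((1823 + 44264) + 383503)/(-27362) = (46087 + 383503)*(-1/27362) = 429590*(-1/27362) = -214795/13681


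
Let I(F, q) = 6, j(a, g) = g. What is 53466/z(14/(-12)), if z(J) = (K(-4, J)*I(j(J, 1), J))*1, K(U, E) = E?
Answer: -7638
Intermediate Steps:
z(J) = 6*J (z(J) = (J*6)*1 = (6*J)*1 = 6*J)
53466/z(14/(-12)) = 53466/((6*(14/(-12)))) = 53466/((6*(14*(-1/12)))) = 53466/((6*(-7/6))) = 53466/(-7) = 53466*(-1/7) = -7638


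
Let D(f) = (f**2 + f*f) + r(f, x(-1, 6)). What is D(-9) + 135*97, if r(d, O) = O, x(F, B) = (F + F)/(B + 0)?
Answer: 39770/3 ≈ 13257.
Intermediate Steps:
x(F, B) = 2*F/B (x(F, B) = (2*F)/B = 2*F/B)
D(f) = -1/3 + 2*f**2 (D(f) = (f**2 + f*f) + 2*(-1)/6 = (f**2 + f**2) + 2*(-1)*(1/6) = 2*f**2 - 1/3 = -1/3 + 2*f**2)
D(-9) + 135*97 = (-1/3 + 2*(-9)**2) + 135*97 = (-1/3 + 2*81) + 13095 = (-1/3 + 162) + 13095 = 485/3 + 13095 = 39770/3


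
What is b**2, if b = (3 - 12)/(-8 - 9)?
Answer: 81/289 ≈ 0.28028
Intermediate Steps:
b = 9/17 (b = -9/(-17) = -9*(-1/17) = 9/17 ≈ 0.52941)
b**2 = (9/17)**2 = 81/289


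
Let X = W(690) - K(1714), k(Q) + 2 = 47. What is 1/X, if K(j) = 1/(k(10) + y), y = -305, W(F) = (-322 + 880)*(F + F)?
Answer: 260/200210401 ≈ 1.2986e-6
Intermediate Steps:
k(Q) = 45 (k(Q) = -2 + 47 = 45)
W(F) = 1116*F (W(F) = 558*(2*F) = 1116*F)
K(j) = -1/260 (K(j) = 1/(45 - 305) = 1/(-260) = -1/260)
X = 200210401/260 (X = 1116*690 - 1*(-1/260) = 770040 + 1/260 = 200210401/260 ≈ 7.7004e+5)
1/X = 1/(200210401/260) = 260/200210401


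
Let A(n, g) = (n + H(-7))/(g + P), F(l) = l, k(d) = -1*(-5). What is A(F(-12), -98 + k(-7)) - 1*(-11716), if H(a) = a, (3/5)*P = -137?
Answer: 11294281/964 ≈ 11716.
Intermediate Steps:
P = -685/3 (P = (5/3)*(-137) = -685/3 ≈ -228.33)
k(d) = 5
A(n, g) = (-7 + n)/(-685/3 + g) (A(n, g) = (n - 7)/(g - 685/3) = (-7 + n)/(-685/3 + g))
A(F(-12), -98 + k(-7)) - 1*(-11716) = 3*(-7 - 12)/(-685 + 3*(-98 + 5)) - 1*(-11716) = 3*(-19)/(-685 + 3*(-93)) + 11716 = 3*(-19)/(-685 - 279) + 11716 = 3*(-19)/(-964) + 11716 = 3*(-1/964)*(-19) + 11716 = 57/964 + 11716 = 11294281/964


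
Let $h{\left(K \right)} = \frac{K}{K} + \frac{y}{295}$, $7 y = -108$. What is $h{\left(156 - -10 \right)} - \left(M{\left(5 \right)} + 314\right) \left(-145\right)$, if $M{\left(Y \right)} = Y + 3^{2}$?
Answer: $\frac{98213357}{2065} \approx 47561.0$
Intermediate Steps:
$M{\left(Y \right)} = 9 + Y$ ($M{\left(Y \right)} = Y + 9 = 9 + Y$)
$y = - \frac{108}{7}$ ($y = \frac{1}{7} \left(-108\right) = - \frac{108}{7} \approx -15.429$)
$h{\left(K \right)} = \frac{1957}{2065}$ ($h{\left(K \right)} = \frac{K}{K} - \frac{108}{7 \cdot 295} = 1 - \frac{108}{2065} = \frac{1957}{2065}$)
$h{\left(156 - -10 \right)} - \left(M{\left(5 \right)} + 314\right) \left(-145\right) = \frac{1957}{2065} - \left(\left(9 + 5\right) + 314\right) \left(-145\right) = \frac{1957}{2065} - \left(14 + 314\right) \left(-145\right) = \frac{1957}{2065} - 328 \left(-145\right) = \frac{1957}{2065} - -47560 = \frac{1957}{2065} + 47560 = \frac{98213357}{2065}$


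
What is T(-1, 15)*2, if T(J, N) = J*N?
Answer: -30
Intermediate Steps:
T(-1, 15)*2 = -1*15*2 = -15*2 = -30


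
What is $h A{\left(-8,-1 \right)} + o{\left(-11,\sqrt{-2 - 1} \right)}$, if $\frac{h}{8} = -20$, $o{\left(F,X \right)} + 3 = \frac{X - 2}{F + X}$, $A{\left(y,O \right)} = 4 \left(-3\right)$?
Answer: $\frac{237733}{124} - \frac{9 i \sqrt{3}}{124} \approx 1917.2 - 0.12571 i$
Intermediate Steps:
$A{\left(y,O \right)} = -12$
$o{\left(F,X \right)} = -3 + \frac{-2 + X}{F + X}$ ($o{\left(F,X \right)} = -3 + \frac{X - 2}{F + X} = -3 + \frac{-2 + X}{F + X}$)
$h = -160$ ($h = 8 \left(-20\right) = -160$)
$h A{\left(-8,-1 \right)} + o{\left(-11,\sqrt{-2 - 1} \right)} = \left(-160\right) \left(-12\right) + \frac{-2 - -33 - 2 \sqrt{-2 - 1}}{-11 + \sqrt{-2 - 1}} = 1920 + \frac{-2 + 33 - 2 \sqrt{-3}}{-11 + \sqrt{-3}} = 1920 + \frac{-2 + 33 - 2 i \sqrt{3}}{-11 + i \sqrt{3}} = 1920 + \frac{31 - 2 i \sqrt{3}}{-11 + i \sqrt{3}}$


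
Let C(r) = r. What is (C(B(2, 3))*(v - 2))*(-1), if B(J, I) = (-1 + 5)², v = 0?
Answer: 32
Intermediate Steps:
B(J, I) = 16 (B(J, I) = 4² = 16)
(C(B(2, 3))*(v - 2))*(-1) = (16*(0 - 2))*(-1) = (16*(-2))*(-1) = -32*(-1) = 32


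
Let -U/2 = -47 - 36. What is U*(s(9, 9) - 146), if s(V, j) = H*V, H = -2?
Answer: -27224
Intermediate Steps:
U = 166 (U = -2*(-47 - 36) = -2*(-83) = 166)
s(V, j) = -2*V
U*(s(9, 9) - 146) = 166*(-2*9 - 146) = 166*(-18 - 146) = 166*(-164) = -27224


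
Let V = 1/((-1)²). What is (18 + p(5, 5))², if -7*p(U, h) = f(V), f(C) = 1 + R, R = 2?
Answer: 15129/49 ≈ 308.75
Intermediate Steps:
V = 1 (V = 1/1 = 1)
f(C) = 3 (f(C) = 1 + 2 = 3)
p(U, h) = -3/7 (p(U, h) = -⅐*3 = -3/7)
(18 + p(5, 5))² = (18 - 3/7)² = (123/7)² = 15129/49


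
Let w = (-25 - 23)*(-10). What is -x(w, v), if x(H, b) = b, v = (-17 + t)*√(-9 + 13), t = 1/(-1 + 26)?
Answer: 848/25 ≈ 33.920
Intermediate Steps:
t = 1/25 ≈ 0.040000
w = 480 (w = -48*(-10) = 480)
v = -848/25 (v = (-17 + 1/25)*√(-9 + 13) = -424*√4/25 = -424/25*2 = -848/25 ≈ -33.920)
-x(w, v) = -1*(-848/25) = 848/25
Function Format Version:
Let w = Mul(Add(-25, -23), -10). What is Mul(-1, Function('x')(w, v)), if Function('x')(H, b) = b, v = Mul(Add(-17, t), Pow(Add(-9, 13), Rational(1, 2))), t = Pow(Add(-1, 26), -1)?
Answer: Rational(848, 25) ≈ 33.920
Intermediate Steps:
t = Rational(1, 25) (t = Pow(25, -1) = Rational(1, 25) ≈ 0.040000)
w = 480 (w = Mul(-48, -10) = 480)
v = Rational(-848, 25) (v = Mul(Add(-17, Rational(1, 25)), Pow(Add(-9, 13), Rational(1, 2))) = Mul(Rational(-424, 25), Pow(4, Rational(1, 2))) = Mul(Rational(-424, 25), 2) = Rational(-848, 25) ≈ -33.920)
Mul(-1, Function('x')(w, v)) = Mul(-1, Rational(-848, 25)) = Rational(848, 25)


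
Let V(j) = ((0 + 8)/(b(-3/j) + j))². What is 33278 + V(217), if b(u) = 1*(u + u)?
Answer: 73770969221838/2216808889 ≈ 33278.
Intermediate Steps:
b(u) = 2*u (b(u) = 1*(2*u) = 2*u)
V(j) = 64/(j - 6/j)² (V(j) = ((0 + 8)/(2*(-3/j) + j))² = (8/(-6/j + j))² = (8/(j - 6/j))² = 64/(j - 6/j)²)
33278 + V(217) = 33278 + 64*217²/(-6 + 217²)² = 33278 + 64*47089/(-6 + 47089)² = 33278 + 64*47089/47083² = 33278 + 64*47089*(1/2216808889) = 33278 + 3013696/2216808889 = 73770969221838/2216808889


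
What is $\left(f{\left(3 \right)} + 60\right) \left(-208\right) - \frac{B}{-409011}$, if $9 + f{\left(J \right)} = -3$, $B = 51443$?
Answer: $- \frac{4083514381}{409011} \approx -9983.9$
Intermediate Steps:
$f{\left(J \right)} = -12$ ($f{\left(J \right)} = -9 - 3 = -12$)
$\left(f{\left(3 \right)} + 60\right) \left(-208\right) - \frac{B}{-409011} = \left(-12 + 60\right) \left(-208\right) - \frac{51443}{-409011} = 48 \left(-208\right) - 51443 \left(- \frac{1}{409011}\right) = -9984 - - \frac{51443}{409011} = -9984 + \frac{51443}{409011} = - \frac{4083514381}{409011}$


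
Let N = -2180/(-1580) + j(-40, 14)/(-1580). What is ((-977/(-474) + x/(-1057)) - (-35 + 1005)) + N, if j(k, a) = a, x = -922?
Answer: -1209577261/1252545 ≈ -965.70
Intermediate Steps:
N = 1083/790 (N = -2180/(-1580) + 14/(-1580) = -2180*(-1/1580) + 14*(-1/1580) = 109/79 - 7/790 = 1083/790 ≈ 1.3709)
((-977/(-474) + x/(-1057)) - (-35 + 1005)) + N = ((-977/(-474) - 922/(-1057)) - (-35 + 1005)) + 1083/790 = ((-977*(-1/474) - 922*(-1/1057)) - 1*970) + 1083/790 = ((977/474 + 922/1057) - 970) + 1083/790 = (1469717/501018 - 970) + 1083/790 = -484517743/501018 + 1083/790 = -1209577261/1252545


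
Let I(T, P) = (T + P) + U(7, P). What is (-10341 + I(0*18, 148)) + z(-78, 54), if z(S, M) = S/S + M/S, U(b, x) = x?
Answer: -130581/13 ≈ -10045.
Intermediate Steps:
I(T, P) = T + 2*P (I(T, P) = (T + P) + P = (P + T) + P = T + 2*P)
z(S, M) = 1 + M/S
(-10341 + I(0*18, 148)) + z(-78, 54) = (-10341 + (0*18 + 2*148)) + (54 - 78)/(-78) = (-10341 + (0 + 296)) - 1/78*(-24) = (-10341 + 296) + 4/13 = -10045 + 4/13 = -130581/13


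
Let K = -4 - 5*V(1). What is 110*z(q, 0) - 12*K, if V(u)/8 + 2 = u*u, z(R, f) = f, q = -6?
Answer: -432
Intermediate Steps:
V(u) = -16 + 8*u² (V(u) = -16 + 8*(u*u) = -16 + 8*u²)
K = 36 (K = -4 - 5*(-16 + 8*1²) = -4 - 5*(-16 + 8*1) = -4 - 5*(-16 + 8) = -4 - 5*(-8) = -4 + 40 = 36)
110*z(q, 0) - 12*K = 110*0 - 12*36 = 0 - 432 = -432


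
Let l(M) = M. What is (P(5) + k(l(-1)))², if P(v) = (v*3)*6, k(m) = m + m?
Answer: 7744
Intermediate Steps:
k(m) = 2*m
P(v) = 18*v (P(v) = (3*v)*6 = 18*v)
(P(5) + k(l(-1)))² = (18*5 + 2*(-1))² = (90 - 2)² = 88² = 7744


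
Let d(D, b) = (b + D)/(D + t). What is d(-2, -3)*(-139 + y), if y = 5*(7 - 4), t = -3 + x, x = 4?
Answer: -620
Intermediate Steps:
t = 1 (t = -3 + 4 = 1)
d(D, b) = (D + b)/(1 + D) (d(D, b) = (b + D)/(D + 1) = (D + b)/(1 + D))
y = 15 (y = 5*3 = 15)
d(-2, -3)*(-139 + y) = ((-2 - 3)/(1 - 2))*(-139 + 15) = (-5/(-1))*(-124) = -1*(-5)*(-124) = 5*(-124) = -620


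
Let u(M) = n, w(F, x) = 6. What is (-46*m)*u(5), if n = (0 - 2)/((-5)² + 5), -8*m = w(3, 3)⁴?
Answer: -2484/5 ≈ -496.80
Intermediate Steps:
m = -162 (m = -⅛*6⁴ = -⅛*1296 = -162)
n = -1/15 (n = -2/(25 + 5) = -2/30 = -2*1/30 = -1/15 ≈ -0.066667)
u(M) = -1/15
(-46*m)*u(5) = -46*(-162)*(-1/15) = 7452*(-1/15) = -2484/5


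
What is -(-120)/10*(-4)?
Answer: -48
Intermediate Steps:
-(-120)/10*(-4) = -15*(-4/5)*(-4) = 12*(-4) = -48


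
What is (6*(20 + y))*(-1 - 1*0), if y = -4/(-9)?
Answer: -368/3 ≈ -122.67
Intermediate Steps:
y = 4/9 (y = -4*(-1/9) = 4/9 ≈ 0.44444)
(6*(20 + y))*(-1 - 1*0) = (6*(20 + 4/9))*(-1 - 1*0) = (6*(184/9))*(-1 + 0) = (368/3)*(-1) = -368/3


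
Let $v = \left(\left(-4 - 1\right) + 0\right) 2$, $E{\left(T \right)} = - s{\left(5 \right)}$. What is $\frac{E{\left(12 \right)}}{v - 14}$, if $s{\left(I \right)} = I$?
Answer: $\frac{5}{24} \approx 0.20833$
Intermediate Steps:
$E{\left(T \right)} = -5$ ($E{\left(T \right)} = \left(-1\right) 5 = -5$)
$v = -10$ ($v = \left(-5 + 0\right) 2 = \left(-5\right) 2 = -10$)
$\frac{E{\left(12 \right)}}{v - 14} = \frac{1}{-10 - 14} \left(-5\right) = \frac{1}{-24} \left(-5\right) = \left(- \frac{1}{24}\right) \left(-5\right) = \frac{5}{24}$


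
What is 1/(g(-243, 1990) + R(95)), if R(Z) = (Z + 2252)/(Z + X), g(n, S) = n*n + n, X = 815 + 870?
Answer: 1780/104677027 ≈ 1.7005e-5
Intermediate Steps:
X = 1685
g(n, S) = n + n² (g(n, S) = n² + n = n + n²)
R(Z) = (2252 + Z)/(1685 + Z) (R(Z) = (Z + 2252)/(Z + 1685) = (2252 + Z)/(1685 + Z))
1/(g(-243, 1990) + R(95)) = 1/(-243*(1 - 243) + (2252 + 95)/(1685 + 95)) = 1/(-243*(-242) + 2347/1780) = 1/(58806 + (1/1780)*2347) = 1/(58806 + 2347/1780) = 1/(104677027/1780) = 1780/104677027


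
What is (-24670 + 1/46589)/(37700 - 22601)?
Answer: -164192947/100492473 ≈ -1.6339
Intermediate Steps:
(-24670 + 1/46589)/(37700 - 22601) = (-24670 + 1/46589)/15099 = -1149350629/46589*1/15099 = -164192947/100492473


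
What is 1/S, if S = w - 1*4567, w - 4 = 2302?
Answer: -1/2261 ≈ -0.00044228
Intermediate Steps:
w = 2306 (w = 4 + 2302 = 2306)
S = -2261 (S = 2306 - 1*4567 = 2306 - 4567 = -2261)
1/S = 1/(-2261) = -1/2261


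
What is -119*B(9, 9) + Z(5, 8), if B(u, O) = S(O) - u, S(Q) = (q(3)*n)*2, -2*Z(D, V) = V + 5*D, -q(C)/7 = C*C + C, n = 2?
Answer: 82077/2 ≈ 41039.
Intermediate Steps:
q(C) = -7*C - 7*C² (q(C) = -7*(C*C + C) = -7*(C² + C) = -7*(C + C²) = -7*C - 7*C²)
Z(D, V) = -5*D/2 - V/2 (Z(D, V) = -(V + 5*D)/2 = -5*D/2 - V/2)
S(Q) = -336 (S(Q) = (-7*3*(1 + 3)*2)*2 = (-7*3*4*2)*2 = -84*2*2 = -168*2 = -336)
B(u, O) = -336 - u
-119*B(9, 9) + Z(5, 8) = -119*(-336 - 1*9) + (-5/2*5 - ½*8) = -119*(-336 - 9) + (-25/2 - 4) = -119*(-345) - 33/2 = 41055 - 33/2 = 82077/2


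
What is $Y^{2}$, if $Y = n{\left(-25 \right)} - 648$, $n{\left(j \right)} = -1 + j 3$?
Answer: $524176$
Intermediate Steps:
$n{\left(j \right)} = -1 + 3 j$
$Y = -724$ ($Y = \left(-1 + 3 \left(-25\right)\right) - 648 = \left(-1 - 75\right) - 648 = -76 - 648 = -724$)
$Y^{2} = \left(-724\right)^{2} = 524176$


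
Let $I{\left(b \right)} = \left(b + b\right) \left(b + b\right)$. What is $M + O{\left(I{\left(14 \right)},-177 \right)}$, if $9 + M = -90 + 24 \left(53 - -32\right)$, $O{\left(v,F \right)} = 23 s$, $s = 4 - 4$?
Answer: $1941$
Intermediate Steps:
$I{\left(b \right)} = 4 b^{2}$ ($I{\left(b \right)} = 2 b 2 b = 4 b^{2}$)
$s = 0$ ($s = 4 - 4 = 0$)
$O{\left(v,F \right)} = 0$ ($O{\left(v,F \right)} = 23 \cdot 0 = 0$)
$M = 1941$ ($M = -9 - \left(90 - 24 \left(53 - -32\right)\right) = -9 - \left(90 - 24 \left(53 + 32\right)\right) = -9 + \left(-90 + 24 \cdot 85\right) = -9 + \left(-90 + 2040\right) = -9 + 1950 = 1941$)
$M + O{\left(I{\left(14 \right)},-177 \right)} = 1941 + 0 = 1941$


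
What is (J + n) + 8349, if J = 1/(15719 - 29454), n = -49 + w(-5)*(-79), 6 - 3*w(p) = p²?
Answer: 362617732/41205 ≈ 8800.3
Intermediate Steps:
w(p) = 2 - p²/3
n = 1354/3 (n = -49 + (2 - ⅓*(-5)²)*(-79) = -49 + (2 - ⅓*25)*(-79) = -49 + (2 - 25/3)*(-79) = -49 - 19/3*(-79) = -49 + 1501/3 = 1354/3 ≈ 451.33)
J = -1/13735 (J = 1/(-13735) = -1/13735 ≈ -7.2807e-5)
(J + n) + 8349 = (-1/13735 + 1354/3) + 8349 = 18597187/41205 + 8349 = 362617732/41205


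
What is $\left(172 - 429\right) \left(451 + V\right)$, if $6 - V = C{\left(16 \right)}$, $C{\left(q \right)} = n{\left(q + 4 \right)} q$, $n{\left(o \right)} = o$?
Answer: $-35209$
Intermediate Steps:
$C{\left(q \right)} = q \left(4 + q\right)$ ($C{\left(q \right)} = \left(q + 4\right) q = \left(4 + q\right) q = q \left(4 + q\right)$)
$V = -314$ ($V = 6 - 16 \left(4 + 16\right) = 6 - 16 \cdot 20 = 6 - 320 = -314$)
$\left(172 - 429\right) \left(451 + V\right) = \left(172 - 429\right) \left(451 - 314\right) = \left(-257\right) 137 = -35209$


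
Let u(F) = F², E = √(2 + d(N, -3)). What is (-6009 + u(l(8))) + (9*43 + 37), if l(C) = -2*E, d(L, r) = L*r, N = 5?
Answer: -5637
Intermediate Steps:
E = I*√13 (E = √(2 + 5*(-3)) = √(2 - 15) = √(-13) = I*√13 ≈ 3.6056*I)
l(C) = -2*I*√13
(-6009 + u(l(8))) + (9*43 + 37) = (-6009 + (-2*I*√13)²) + (9*43 + 37) = (-6009 - 52) + (387 + 37) = -6061 + 424 = -5637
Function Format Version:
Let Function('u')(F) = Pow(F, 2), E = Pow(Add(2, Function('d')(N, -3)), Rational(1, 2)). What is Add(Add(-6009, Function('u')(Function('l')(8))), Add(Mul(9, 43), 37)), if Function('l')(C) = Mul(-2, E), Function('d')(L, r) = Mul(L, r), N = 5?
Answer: -5637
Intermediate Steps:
E = Mul(I, Pow(13, Rational(1, 2))) (E = Pow(Add(2, Mul(5, -3)), Rational(1, 2)) = Pow(Add(2, -15), Rational(1, 2)) = Pow(-13, Rational(1, 2)) = Mul(I, Pow(13, Rational(1, 2))) ≈ Mul(3.6056, I))
Function('l')(C) = Mul(-2, I, Pow(13, Rational(1, 2))) (Function('l')(C) = Mul(-2, Mul(I, Pow(13, Rational(1, 2)))) = Mul(-2, I, Pow(13, Rational(1, 2))))
Add(Add(-6009, Function('u')(Function('l')(8))), Add(Mul(9, 43), 37)) = Add(Add(-6009, Pow(Mul(-2, I, Pow(13, Rational(1, 2))), 2)), Add(Mul(9, 43), 37)) = Add(Add(-6009, -52), Add(387, 37)) = Add(-6061, 424) = -5637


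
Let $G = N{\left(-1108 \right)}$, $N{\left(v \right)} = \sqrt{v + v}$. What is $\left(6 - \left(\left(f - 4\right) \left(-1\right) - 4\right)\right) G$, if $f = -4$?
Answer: $4 i \sqrt{554} \approx 94.149 i$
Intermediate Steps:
$N{\left(v \right)} = \sqrt{2} \sqrt{v}$ ($N{\left(v \right)} = \sqrt{2 v} = \sqrt{2} \sqrt{v}$)
$G = 2 i \sqrt{554}$ ($G = \sqrt{2} \sqrt{-1108} = \sqrt{2} \cdot 2 i \sqrt{277} = 2 i \sqrt{554} \approx 47.074 i$)
$\left(6 - \left(\left(f - 4\right) \left(-1\right) - 4\right)\right) G = \left(6 - \left(\left(-4 - 4\right) \left(-1\right) - 4\right)\right) 2 i \sqrt{554} = \left(6 - \left(\left(-8\right) \left(-1\right) - 4\right)\right) 2 i \sqrt{554} = \left(6 - \left(8 - 4\right)\right) 2 i \sqrt{554} = \left(6 - 4\right) 2 i \sqrt{554} = 2 \cdot 2 i \sqrt{554} = 4 i \sqrt{554}$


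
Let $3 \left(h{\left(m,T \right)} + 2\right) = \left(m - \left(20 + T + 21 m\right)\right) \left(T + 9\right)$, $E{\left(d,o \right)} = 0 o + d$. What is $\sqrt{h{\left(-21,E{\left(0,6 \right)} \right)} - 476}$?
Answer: $19 \sqrt{2} \approx 26.87$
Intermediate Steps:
$E{\left(d,o \right)} = d$ ($E{\left(d,o \right)} = 0 + d = d$)
$h{\left(m,T \right)} = -2 + \frac{\left(9 + T\right) \left(-20 - T - 20 m\right)}{3}$ ($h{\left(m,T \right)} = -2 + \frac{\left(m - \left(20 + T + 21 m\right)\right) \left(T + 9\right)}{3} = -2 + \frac{\left(m - \left(20 + T + 21 m\right)\right) \left(9 + T\right)}{3} = -2 + \frac{\left(-20 - T - 20 m\right) \left(9 + T\right)}{3} = -2 + \frac{\left(9 + T\right) \left(-20 - T - 20 m\right)}{3}$)
$\sqrt{h{\left(-21,E{\left(0,6 \right)} \right)} - 476} = \sqrt{\left(-62 - -1260 - 0 - \frac{0^{2}}{3} - 0 \left(-21\right)\right) - 476} = \sqrt{\left(-62 + 1260 + 0 - 0 + 0\right) - 476} = \sqrt{\left(-62 + 1260 + 0 + 0 + 0\right) - 476} = \sqrt{1198 - 476} = \sqrt{722} = 19 \sqrt{2}$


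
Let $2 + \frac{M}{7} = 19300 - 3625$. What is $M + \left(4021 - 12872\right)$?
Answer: $100860$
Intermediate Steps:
$M = 109711$ ($M = -14 + 7 \left(19300 - 3625\right) = -14 + 7 \cdot 15675 = -14 + 109725 = 109711$)
$M + \left(4021 - 12872\right) = 109711 + \left(4021 - 12872\right) = 109711 - 8851 = 100860$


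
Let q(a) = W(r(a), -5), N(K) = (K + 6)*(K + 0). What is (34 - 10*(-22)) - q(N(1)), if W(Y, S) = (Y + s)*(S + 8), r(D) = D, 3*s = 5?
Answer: 228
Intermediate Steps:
s = 5/3 (s = (1/3)*5 = 5/3 ≈ 1.6667)
N(K) = K*(6 + K) (N(K) = (6 + K)*K = K*(6 + K))
W(Y, S) = (8 + S)*(5/3 + Y) (W(Y, S) = (Y + 5/3)*(S + 8) = (5/3 + Y)*(8 + S) = (8 + S)*(5/3 + Y))
q(a) = 5 + 3*a (q(a) = 40/3 + 8*a + (5/3)*(-5) - 5*a = 40/3 + 8*a - 25/3 - 5*a = 5 + 3*a)
(34 - 10*(-22)) - q(N(1)) = (34 - 10*(-22)) - (5 + 3*(1*(6 + 1))) = (34 + 220) - (5 + 3*(1*7)) = 254 - (5 + 3*7) = 254 - (5 + 21) = 254 - 1*26 = 254 - 26 = 228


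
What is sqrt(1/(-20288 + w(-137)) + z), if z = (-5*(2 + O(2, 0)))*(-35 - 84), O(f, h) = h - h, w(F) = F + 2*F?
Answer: sqrt(509853814491)/20699 ≈ 34.496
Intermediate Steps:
w(F) = 3*F
O(f, h) = 0
z = 1190 (z = (-5*(2 + 0))*(-35 - 84) = -5*2*(-119) = -10*(-119) = 1190)
sqrt(1/(-20288 + w(-137)) + z) = sqrt(1/(-20288 + 3*(-137)) + 1190) = sqrt(1/(-20288 - 411) + 1190) = sqrt(1/(-20699) + 1190) = sqrt(-1/20699 + 1190) = sqrt(24631809/20699) = sqrt(509853814491)/20699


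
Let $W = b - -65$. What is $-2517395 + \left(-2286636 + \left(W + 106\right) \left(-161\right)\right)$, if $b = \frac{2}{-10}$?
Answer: $- \frac{24157649}{5} \approx -4.8315 \cdot 10^{6}$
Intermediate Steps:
$b = - \frac{1}{5}$ ($b = 2 \left(- \frac{1}{10}\right) = - \frac{1}{5} \approx -0.2$)
$W = \frac{324}{5}$ ($W = - \frac{1}{5} - -65 = - \frac{1}{5} + 65 = \frac{324}{5} \approx 64.8$)
$-2517395 + \left(-2286636 + \left(W + 106\right) \left(-161\right)\right) = -2517395 - \left(2286636 - \left(\frac{324}{5} + 106\right) \left(-161\right)\right) = -2517395 + \left(-2286636 + \frac{854}{5} \left(-161\right)\right) = -2517395 - \frac{11570674}{5} = - \frac{24157649}{5}$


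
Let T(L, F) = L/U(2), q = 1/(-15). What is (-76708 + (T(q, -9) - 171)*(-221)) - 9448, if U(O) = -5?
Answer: -3627596/75 ≈ -48368.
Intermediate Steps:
q = -1/15 ≈ -0.066667
T(L, F) = -L/5 (T(L, F) = L/(-5) = L*(-⅕) = -L/5)
(-76708 + (T(q, -9) - 171)*(-221)) - 9448 = (-76708 + (-⅕*(-1/15) - 171)*(-221)) - 9448 = (-76708 + (1/75 - 171)*(-221)) - 9448 = (-76708 - 12824/75*(-221)) - 9448 = (-76708 + 2834104/75) - 9448 = -2918996/75 - 9448 = -3627596/75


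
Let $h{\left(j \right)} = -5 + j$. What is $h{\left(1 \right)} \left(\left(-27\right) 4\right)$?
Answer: $432$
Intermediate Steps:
$h{\left(1 \right)} \left(\left(-27\right) 4\right) = \left(-5 + 1\right) \left(\left(-27\right) 4\right) = \left(-4\right) \left(-108\right) = 432$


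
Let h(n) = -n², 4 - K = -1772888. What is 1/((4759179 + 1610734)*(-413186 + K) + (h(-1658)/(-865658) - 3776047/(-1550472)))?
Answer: 61008113208/528404014650144987061721 ≈ 1.1546e-13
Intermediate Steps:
K = 1772892 (K = 4 - 1*(-1772888) = 4 + 1772888 = 1772892)
1/((4759179 + 1610734)*(-413186 + K) + (h(-1658)/(-865658) - 3776047/(-1550472))) = 1/((4759179 + 1610734)*(-413186 + 1772892) + (-1*(-1658)²/(-865658) - 3776047/(-1550472))) = 1/(6369913*1359706 + (-1*2748964*(-1/865658) - 3776047*(-1/1550472))) = 1/(8661208925578 + (-2748964*(-1/865658) + 343277/140952)) = 1/(8661208925578 + (1374482/432829 + 343277/140952)) = 1/(8661208925578 + 342316227497/61008113208) = 1/(528404014650144987061721/61008113208) = 61008113208/528404014650144987061721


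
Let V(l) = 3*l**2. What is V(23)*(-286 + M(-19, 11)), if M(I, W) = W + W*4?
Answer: -366597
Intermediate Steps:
M(I, W) = 5*W (M(I, W) = W + 4*W = 5*W)
V(23)*(-286 + M(-19, 11)) = (3*23**2)*(-286 + 5*11) = (3*529)*(-286 + 55) = 1587*(-231) = -366597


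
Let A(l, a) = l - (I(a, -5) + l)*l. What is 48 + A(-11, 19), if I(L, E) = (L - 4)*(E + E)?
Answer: -1734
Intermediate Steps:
I(L, E) = 2*E*(-4 + L) (I(L, E) = (-4 + L)*(2*E) = 2*E*(-4 + L))
A(l, a) = l - l*(40 + l - 10*a) (A(l, a) = l - (2*(-5)*(-4 + a) + l)*l = l - ((40 - 10*a) + l)*l = l - (40 + l - 10*a)*l = l - l*(40 + l - 10*a))
48 + A(-11, 19) = 48 - 11*(-39 - 1*(-11) + 10*19) = 48 - 11*(-39 + 11 + 190) = 48 - 11*162 = 48 - 1782 = -1734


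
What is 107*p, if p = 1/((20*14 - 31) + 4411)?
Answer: 107/4660 ≈ 0.022961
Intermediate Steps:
p = 1/4660 (p = 1/((280 - 31) + 4411) = 1/(249 + 4411) = 1/4660 ≈ 0.00021459)
107*p = 107*(1/4660) = 107/4660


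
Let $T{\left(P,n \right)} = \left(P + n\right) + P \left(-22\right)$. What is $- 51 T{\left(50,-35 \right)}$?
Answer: $55335$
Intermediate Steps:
$T{\left(P,n \right)} = n - 21 P$ ($T{\left(P,n \right)} = \left(P + n\right) - 22 P = n - 21 P$)
$- 51 T{\left(50,-35 \right)} = - 51 \left(-35 - 1050\right) = \left(-51\right) \left(-1085\right) = 55335$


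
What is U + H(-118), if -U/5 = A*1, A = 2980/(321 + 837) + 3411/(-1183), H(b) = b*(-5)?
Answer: 405186125/684957 ≈ 591.55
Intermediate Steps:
H(b) = -5*b
A = -212299/684957 (A = 2980/1158 + 3411*(-1/1183) = 2980*(1/1158) - 3411/1183 = 1490/579 - 3411/1183 = -212299/684957 ≈ -0.30995)
U = 1061495/684957 (U = -(-1061495)/684957 = -5*(-212299/684957) = 1061495/684957 ≈ 1.5497)
U + H(-118) = 1061495/684957 - 5*(-118) = 1061495/684957 + 590 = 405186125/684957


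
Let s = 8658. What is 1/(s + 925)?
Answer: 1/9583 ≈ 0.00010435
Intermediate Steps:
1/(s + 925) = 1/(8658 + 925) = 1/9583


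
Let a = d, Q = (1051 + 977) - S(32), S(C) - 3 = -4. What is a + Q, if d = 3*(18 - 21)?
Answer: 2020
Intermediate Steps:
S(C) = -1 (S(C) = 3 - 4 = -1)
Q = 2029 (Q = (1051 + 977) - 1*(-1) = 2028 + 1 = 2029)
d = -9 (d = 3*(-3) = -9)
a = -9
a + Q = -9 + 2029 = 2020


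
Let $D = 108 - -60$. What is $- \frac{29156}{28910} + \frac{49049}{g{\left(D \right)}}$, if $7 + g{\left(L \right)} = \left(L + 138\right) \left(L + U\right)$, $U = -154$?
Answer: $\frac{7106079}{679385} \approx 10.46$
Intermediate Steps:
$D = 168$ ($D = 108 + 60 = 168$)
$g{\left(L \right)} = -7 + \left(-154 + L\right) \left(138 + L\right)$ ($g{\left(L \right)} = -7 + \left(L + 138\right) \left(L - 154\right) = -7 + \left(138 + L\right) \left(-154 + L\right) = -7 + \left(-154 + L\right) \left(138 + L\right)$)
$- \frac{29156}{28910} + \frac{49049}{g{\left(D \right)}} = - \frac{29156}{28910} + \frac{49049}{-21259 + 168^{2} - 2688} = \left(-29156\right) \frac{1}{28910} + \frac{49049}{-21259 + 28224 - 2688} = - \frac{14578}{14455} + \frac{49049}{4277} = - \frac{14578}{14455} + 49049 \cdot \frac{1}{4277} = - \frac{14578}{14455} + \frac{539}{47} = \frac{7106079}{679385}$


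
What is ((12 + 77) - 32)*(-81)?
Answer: -4617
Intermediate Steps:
((12 + 77) - 32)*(-81) = (89 - 32)*(-81) = 57*(-81) = -4617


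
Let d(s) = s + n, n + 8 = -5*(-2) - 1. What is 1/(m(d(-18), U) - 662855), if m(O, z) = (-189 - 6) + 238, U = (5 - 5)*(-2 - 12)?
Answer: -1/662812 ≈ -1.5087e-6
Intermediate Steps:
n = 1 (n = -8 + (-5*(-2) - 1) = -8 + (10 - 1) = -8 + 9 = 1)
d(s) = 1 + s (d(s) = s + 1 = 1 + s)
U = 0 (U = 0*(-14) = 0)
m(O, z) = 43 (m(O, z) = -195 + 238 = 43)
1/(m(d(-18), U) - 662855) = 1/(43 - 662855) = 1/(-662812) = -1/662812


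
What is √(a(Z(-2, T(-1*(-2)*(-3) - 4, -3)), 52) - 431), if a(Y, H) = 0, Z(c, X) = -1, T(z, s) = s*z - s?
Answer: I*√431 ≈ 20.761*I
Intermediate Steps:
T(z, s) = -s + s*z
√(a(Z(-2, T(-1*(-2)*(-3) - 4, -3)), 52) - 431) = √(0 - 431) = √(-431) = I*√431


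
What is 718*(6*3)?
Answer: 12924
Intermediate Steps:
718*(6*3) = 718*18 = 12924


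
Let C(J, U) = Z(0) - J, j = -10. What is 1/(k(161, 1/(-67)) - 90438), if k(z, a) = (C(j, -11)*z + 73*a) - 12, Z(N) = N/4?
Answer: -67/5952353 ≈ -1.1256e-5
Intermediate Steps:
Z(N) = N/4 (Z(N) = N*(¼) = N/4)
C(J, U) = -J (C(J, U) = (¼)*0 - J = 0 - J = -J)
k(z, a) = -12 + 10*z + 73*a (k(z, a) = ((-1*(-10))*z + 73*a) - 12 = (10*z + 73*a) - 12 = -12 + 10*z + 73*a)
1/(k(161, 1/(-67)) - 90438) = 1/((-12 + 10*161 + 73/(-67)) - 90438) = 1/((-12 + 1610 + 73*(-1/67)) - 90438) = 1/((-12 + 1610 - 73/67) - 90438) = 1/(106993/67 - 90438) = 1/(-5952353/67) = -67/5952353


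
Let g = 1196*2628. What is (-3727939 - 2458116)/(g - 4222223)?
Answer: 1237211/215827 ≈ 5.7324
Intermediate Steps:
g = 3143088
(-3727939 - 2458116)/(g - 4222223) = (-3727939 - 2458116)/(3143088 - 4222223) = -6186055/(-1079135) = -6186055*(-1/1079135) = 1237211/215827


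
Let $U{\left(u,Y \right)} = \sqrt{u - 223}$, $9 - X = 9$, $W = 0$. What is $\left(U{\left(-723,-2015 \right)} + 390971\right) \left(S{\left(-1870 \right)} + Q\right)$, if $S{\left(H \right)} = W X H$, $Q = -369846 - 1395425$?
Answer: $-690169768141 - 1765271 i \sqrt{946} \approx -6.9017 \cdot 10^{11} - 5.4295 \cdot 10^{7} i$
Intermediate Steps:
$X = 0$ ($X = 9 - 9 = 0$)
$Q = -1765271$ ($Q = -369846 - 1395425 = -1765271$)
$U{\left(u,Y \right)} = \sqrt{-223 + u}$
$S{\left(H \right)} = 0$ ($S{\left(H \right)} = 0 \cdot 0 H = 0 H = 0$)
$\left(U{\left(-723,-2015 \right)} + 390971\right) \left(S{\left(-1870 \right)} + Q\right) = \left(\sqrt{-223 - 723} + 390971\right) \left(0 - 1765271\right) = \left(\sqrt{-946} + 390971\right) \left(-1765271\right) = \left(i \sqrt{946} + 390971\right) \left(-1765271\right) = \left(390971 + i \sqrt{946}\right) \left(-1765271\right) = -690169768141 - 1765271 i \sqrt{946}$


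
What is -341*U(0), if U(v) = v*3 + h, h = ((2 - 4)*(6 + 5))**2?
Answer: -165044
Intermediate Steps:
h = 484 (h = (-2*11)**2 = (-22)**2 = 484)
U(v) = 484 + 3*v (U(v) = v*3 + 484 = 3*v + 484 = 484 + 3*v)
-341*U(0) = -341*(484 + 3*0) = -341*(484 + 0) = -341*484 = -165044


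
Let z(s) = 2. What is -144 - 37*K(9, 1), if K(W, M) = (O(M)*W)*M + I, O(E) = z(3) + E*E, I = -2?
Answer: -1069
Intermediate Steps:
O(E) = 2 + E² (O(E) = 2 + E*E = 2 + E²)
K(W, M) = -2 + M*W*(2 + M²) (K(W, M) = ((2 + M²)*W)*M - 2 = (W*(2 + M²))*M - 2 = M*W*(2 + M²) - 2 = -2 + M*W*(2 + M²))
-144 - 37*K(9, 1) = -144 - 37*(-2 + 1*9*(2 + 1²)) = -144 - 37*(-2 + 1*9*(2 + 1)) = -144 - 37*(-2 + 1*9*3) = -144 - 37*(-2 + 27) = -144 - 37*25 = -144 - 925 = -1069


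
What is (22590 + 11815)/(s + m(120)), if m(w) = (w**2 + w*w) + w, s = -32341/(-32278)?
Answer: 1110524590/933512101 ≈ 1.1896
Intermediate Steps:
s = 32341/32278 (s = -32341*(-1/32278) = 32341/32278 ≈ 1.0020)
m(w) = w + 2*w**2 (m(w) = (w**2 + w**2) + w = 2*w**2 + w = w + 2*w**2)
(22590 + 11815)/(s + m(120)) = (22590 + 11815)/(32341/32278 + 120*(1 + 2*120)) = 34405/(32341/32278 + 120*(1 + 240)) = 34405/(32341/32278 + 120*241) = 34405/(32341/32278 + 28920) = 34405/(933512101/32278) = 34405*(32278/933512101) = 1110524590/933512101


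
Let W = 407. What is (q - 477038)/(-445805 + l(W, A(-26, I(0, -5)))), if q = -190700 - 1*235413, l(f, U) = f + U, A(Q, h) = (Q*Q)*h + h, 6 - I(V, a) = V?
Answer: 903151/441336 ≈ 2.0464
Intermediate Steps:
I(V, a) = 6 - V
A(Q, h) = h + h*Q² (A(Q, h) = Q²*h + h = h*Q² + h = h + h*Q²)
l(f, U) = U + f
q = -426113 (q = -190700 - 235413 = -426113)
(q - 477038)/(-445805 + l(W, A(-26, I(0, -5)))) = (-426113 - 477038)/(-445805 + ((6 - 1*0)*(1 + (-26)²) + 407)) = -903151/(-445805 + ((6 + 0)*(1 + 676) + 407)) = -903151/(-445805 + (6*677 + 407)) = -903151/(-445805 + (4062 + 407)) = -903151/(-445805 + 4469) = -903151/(-441336) = -903151*(-1/441336) = 903151/441336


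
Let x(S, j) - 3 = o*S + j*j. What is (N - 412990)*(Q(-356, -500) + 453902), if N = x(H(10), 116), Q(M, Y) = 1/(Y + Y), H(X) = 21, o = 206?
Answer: -35876867902959/200 ≈ -1.7938e+11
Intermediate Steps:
Q(M, Y) = 1/(2*Y)
x(S, j) = 3 + j² + 206*S (x(S, j) = 3 + (206*S + j*j) = 3 + (206*S + j²) = 3 + (j² + 206*S) = 3 + j² + 206*S)
N = 17785 (N = 3 + 116² + 206*21 = 3 + 13456 + 4326 = 17785)
(N - 412990)*(Q(-356, -500) + 453902) = (17785 - 412990)*((½)/(-500) + 453902) = -395205*((½)*(-1/500) + 453902) = -395205*(-1/1000 + 453902) = -395205*453901999/1000 = -35876867902959/200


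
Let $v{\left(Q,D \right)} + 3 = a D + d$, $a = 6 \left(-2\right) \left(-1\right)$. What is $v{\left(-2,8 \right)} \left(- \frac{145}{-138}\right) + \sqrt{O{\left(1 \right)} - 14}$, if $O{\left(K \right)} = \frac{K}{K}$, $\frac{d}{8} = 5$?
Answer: $\frac{19285}{138} + i \sqrt{13} \approx 139.75 + 3.6056 i$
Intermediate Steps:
$d = 40$ ($d = 8 \cdot 5 = 40$)
$O{\left(K \right)} = 1$
$a = 12$ ($a = \left(-12\right) \left(-1\right) = 12$)
$v{\left(Q,D \right)} = 37 + 12 D$ ($v{\left(Q,D \right)} = -3 + \left(12 D + 40\right) = -3 + \left(40 + 12 D\right) = 37 + 12 D$)
$v{\left(-2,8 \right)} \left(- \frac{145}{-138}\right) + \sqrt{O{\left(1 \right)} - 14} = \left(37 + 12 \cdot 8\right) \left(- \frac{145}{-138}\right) + \sqrt{1 - 14} = \left(37 + 96\right) \left(\left(-145\right) \left(- \frac{1}{138}\right)\right) + \sqrt{-13} = 133 \cdot \frac{145}{138} + i \sqrt{13} = \frac{19285}{138} + i \sqrt{13}$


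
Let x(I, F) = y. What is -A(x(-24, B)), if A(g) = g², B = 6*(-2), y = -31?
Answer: -961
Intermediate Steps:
B = -12
x(I, F) = -31
-A(x(-24, B)) = -1*(-31)² = -1*961 = -961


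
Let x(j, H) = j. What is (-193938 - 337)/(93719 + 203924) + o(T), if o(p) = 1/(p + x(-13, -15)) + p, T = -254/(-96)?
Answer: 13466534645/7100571408 ≈ 1.8965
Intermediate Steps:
T = 127/48 (T = -254*(-1/96) = 127/48 ≈ 2.6458)
o(p) = p + 1/(-13 + p) (o(p) = 1/(p - 13) + p = 1/(-13 + p) + p = p + 1/(-13 + p))
(-193938 - 337)/(93719 + 203924) + o(T) = (-193938 - 337)/(93719 + 203924) + (1 + (127/48)**2 - 13*127/48)/(-13 + 127/48) = -194275/297643 + (1 + 16129/2304 - 1651/48)/(-497/48) = -194275*1/297643 - 48/497*(-60815/2304) = -194275/297643 + 60815/23856 = 13466534645/7100571408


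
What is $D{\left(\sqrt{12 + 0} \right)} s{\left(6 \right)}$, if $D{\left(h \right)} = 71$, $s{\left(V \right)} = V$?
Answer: $426$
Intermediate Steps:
$D{\left(\sqrt{12 + 0} \right)} s{\left(6 \right)} = 71 \cdot 6 = 426$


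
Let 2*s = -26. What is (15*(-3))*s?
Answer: 585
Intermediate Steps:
s = -13 (s = (½)*(-26) = -13)
(15*(-3))*s = (15*(-3))*(-13) = -45*(-13) = 585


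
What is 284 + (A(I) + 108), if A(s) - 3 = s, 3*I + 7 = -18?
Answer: 1160/3 ≈ 386.67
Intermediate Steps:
I = -25/3 (I = -7/3 + (⅓)*(-18) = -7/3 - 6 = -25/3 ≈ -8.3333)
A(s) = 3 + s
284 + (A(I) + 108) = 284 + ((3 - 25/3) + 108) = 284 + (-16/3 + 108) = 284 + 308/3 = 1160/3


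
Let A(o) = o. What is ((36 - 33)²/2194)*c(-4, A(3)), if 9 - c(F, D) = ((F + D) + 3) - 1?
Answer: 36/1097 ≈ 0.032817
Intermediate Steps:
c(F, D) = 7 - D - F (c(F, D) = 9 - (((F + D) + 3) - 1) = 9 - (((D + F) + 3) - 1) = 9 - ((3 + D + F) - 1) = 9 - (2 + D + F) = 9 + (-2 - D - F) = 7 - D - F)
((36 - 33)²/2194)*c(-4, A(3)) = ((36 - 33)²/2194)*(7 - 1*3 - 1*(-4)) = (3²*(1/2194))*(7 - 3 + 4) = (9*(1/2194))*8 = (9/2194)*8 = 36/1097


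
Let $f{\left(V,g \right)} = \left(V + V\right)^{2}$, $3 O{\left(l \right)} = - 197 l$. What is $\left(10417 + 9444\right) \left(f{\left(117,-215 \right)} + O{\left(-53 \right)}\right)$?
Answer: $\frac{3469895449}{3} \approx 1.1566 \cdot 10^{9}$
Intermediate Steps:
$O{\left(l \right)} = - \frac{197 l}{3}$ ($O{\left(l \right)} = \frac{\left(-197\right) l}{3} = - \frac{197 l}{3}$)
$f{\left(V,g \right)} = 4 V^{2}$ ($f{\left(V,g \right)} = \left(2 V\right)^{2} = 4 V^{2}$)
$\left(10417 + 9444\right) \left(f{\left(117,-215 \right)} + O{\left(-53 \right)}\right) = \left(10417 + 9444\right) \left(4 \cdot 117^{2} - - \frac{10441}{3}\right) = 19861 \left(4 \cdot 13689 + \frac{10441}{3}\right) = 19861 \left(54756 + \frac{10441}{3}\right) = 19861 \cdot \frac{174709}{3} = \frac{3469895449}{3}$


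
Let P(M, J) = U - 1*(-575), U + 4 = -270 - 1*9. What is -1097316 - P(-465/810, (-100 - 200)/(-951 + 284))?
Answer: -1097608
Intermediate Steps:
U = -283 (U = -4 + (-270 - 1*9) = -4 + (-270 - 9) = -4 - 279 = -283)
P(M, J) = 292 (P(M, J) = -283 - 1*(-575) = -283 + 575 = 292)
-1097316 - P(-465/810, (-100 - 200)/(-951 + 284)) = -1097316 - 1*292 = -1097316 - 292 = -1097608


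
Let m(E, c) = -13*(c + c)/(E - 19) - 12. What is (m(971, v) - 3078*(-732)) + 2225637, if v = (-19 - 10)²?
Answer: 2131860263/476 ≈ 4.4787e+6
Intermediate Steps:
v = 841 (v = (-29)² = 841)
m(E, c) = -12 - 26*c/(-19 + E) (m(E, c) = -13*2*c/(-19 + E) - 12 = -26*c/(-19 + E) - 12 = -12 - 26*c/(-19 + E))
(m(971, v) - 3078*(-732)) + 2225637 = (2*(114 - 13*841 - 6*971)/(-19 + 971) - 3078*(-732)) + 2225637 = (2*(114 - 10933 - 5826)/952 + 2253096) + 2225637 = (2*(1/952)*(-16645) + 2253096) + 2225637 = (-16645/476 + 2253096) + 2225637 = 1072457051/476 + 2225637 = 2131860263/476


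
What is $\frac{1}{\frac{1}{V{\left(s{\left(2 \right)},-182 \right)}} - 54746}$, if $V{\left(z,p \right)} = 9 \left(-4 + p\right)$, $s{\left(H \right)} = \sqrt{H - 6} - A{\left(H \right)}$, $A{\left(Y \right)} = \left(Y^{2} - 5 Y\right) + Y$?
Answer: $- \frac{1674}{91644805} \approx -1.8266 \cdot 10^{-5}$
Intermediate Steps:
$A{\left(Y \right)} = Y^{2} - 4 Y$
$s{\left(H \right)} = \sqrt{-6 + H} - H \left(-4 + H\right)$ ($s{\left(H \right)} = \sqrt{H - 6} - H \left(-4 + H\right) = \sqrt{-6 + H} - H \left(-4 + H\right)$)
$V{\left(z,p \right)} = -36 + 9 p$
$\frac{1}{\frac{1}{V{\left(s{\left(2 \right)},-182 \right)}} - 54746} = \frac{1}{\frac{1}{-36 + 9 \left(-182\right)} - 54746} = \frac{1}{\frac{1}{-36 - 1638} - 54746} = \frac{1}{\frac{1}{-1674} - 54746} = \frac{1}{- \frac{1}{1674} - 54746} = \frac{1}{- \frac{91644805}{1674}} = - \frac{1674}{91644805}$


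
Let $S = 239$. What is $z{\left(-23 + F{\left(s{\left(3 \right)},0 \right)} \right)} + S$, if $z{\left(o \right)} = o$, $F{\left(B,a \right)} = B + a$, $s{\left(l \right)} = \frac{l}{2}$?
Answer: $\frac{435}{2} \approx 217.5$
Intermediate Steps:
$s{\left(l \right)} = \frac{l}{2}$ ($s{\left(l \right)} = l \frac{1}{2} = \frac{l}{2}$)
$z{\left(-23 + F{\left(s{\left(3 \right)},0 \right)} \right)} + S = \left(-23 + \left(\frac{1}{2} \cdot 3 + 0\right)\right) + 239 = \left(-23 + \left(\frac{3}{2} + 0\right)\right) + 239 = \left(-23 + \frac{3}{2}\right) + 239 = - \frac{43}{2} + 239 = \frac{435}{2}$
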